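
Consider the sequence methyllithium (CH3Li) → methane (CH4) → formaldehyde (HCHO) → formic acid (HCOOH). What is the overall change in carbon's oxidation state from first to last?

+6

Carbon oxidation states along the series — methyllithium: -4, methane: -4, formaldehyde: 0, formic acid: +2.
Net change = +2 − (-4) = +6.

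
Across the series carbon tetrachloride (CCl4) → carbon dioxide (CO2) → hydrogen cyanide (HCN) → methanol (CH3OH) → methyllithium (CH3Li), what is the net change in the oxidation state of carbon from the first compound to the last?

Carbon oxidation states along the series — carbon tetrachloride: +4, carbon dioxide: +4, hydrogen cyanide: +2, methanol: -2, methyllithium: -4.
Net change = -4 − (+4) = -8.

-8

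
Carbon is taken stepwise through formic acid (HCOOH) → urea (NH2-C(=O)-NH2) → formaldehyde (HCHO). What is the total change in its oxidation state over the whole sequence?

Carbon oxidation states along the series — formic acid: +2, urea: +4, formaldehyde: 0.
Net change = 0 − (+2) = -2.

-2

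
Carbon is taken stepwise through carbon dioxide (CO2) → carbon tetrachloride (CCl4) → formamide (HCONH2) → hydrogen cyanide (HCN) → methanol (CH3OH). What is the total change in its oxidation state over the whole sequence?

Carbon oxidation states along the series — carbon dioxide: +4, carbon tetrachloride: +4, formamide: +2, hydrogen cyanide: +2, methanol: -2.
Net change = -2 − (+4) = -6.

-6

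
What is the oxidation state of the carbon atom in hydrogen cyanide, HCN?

+2

Each bond to a more electronegative atom (O, N, halogen) counts +1, each bond to a less electronegative atom (H, metal, B, Si) counts −1, and each C–C bond counts 0.
The carbon has one bond to H (-1), a triple bond to N (3×+1 = +3).
Oxidation state = -1 + 3 = +2.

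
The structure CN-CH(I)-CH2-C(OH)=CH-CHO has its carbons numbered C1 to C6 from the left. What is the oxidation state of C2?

Assign +1 per bond to O/N/halogen, −1 per bond to H or an electropositive element, and 0 per bond to carbon.
C2 has one bond to C (0), one bond to C (0), one bond to I (+1), one bond to H (-1).
Oxidation state = 0 + 0 + 1 − 1 = 0.

0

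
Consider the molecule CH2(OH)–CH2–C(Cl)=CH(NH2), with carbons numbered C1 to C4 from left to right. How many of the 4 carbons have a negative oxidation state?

Tallying each carbon's bonds:
C1: 1C, 2H, 1O → 0 − 2 + 1 = -1
C2: 2C, 2H → 0 − 2 = -2
C3: 3C, 1Cl → 0 + 1 = +1
C4: 2C, 1H, 1N → 0 − 1 + 1 = 0
2 carbons (C1, C2) meet the condition.

2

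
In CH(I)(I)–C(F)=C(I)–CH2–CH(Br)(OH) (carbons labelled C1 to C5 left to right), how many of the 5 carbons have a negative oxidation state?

1

Tallying each carbon's bonds:
C1: 1C, 1H, 2I → 0 − 1 + 2 = +1
C2: 3C, 1F → 0 + 1 = +1
C3: 3C, 1I → 0 + 1 = +1
C4: 2C, 2H → 0 − 2 = -2
C5: 1C, 1H, 1O, 1Br → 0 − 1 + 1 + 1 = +1
1 carbon (C4) meets the condition.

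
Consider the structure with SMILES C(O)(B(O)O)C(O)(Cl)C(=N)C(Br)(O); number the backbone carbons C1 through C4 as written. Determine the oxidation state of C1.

-1

C1 has one bond to C (0), one bond to O (+1), one bond to H (-1), one bond to B (-1).
Oxidation state = 0 + 1 − 1 − 1 = -1.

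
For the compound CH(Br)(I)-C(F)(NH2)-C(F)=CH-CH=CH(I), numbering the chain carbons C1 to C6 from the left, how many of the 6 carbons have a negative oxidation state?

Count +1 for every bond to an atom more electronegative than carbon and −1 for every bond to one less electronegative; C–C bonds are 0. Tallying each carbon:
C1: 1C, 1H, 1Br, 1I → 0 − 1 + 1 + 1 = +1
C2: 2C, 1N, 1F → 0 + 1 + 1 = +2
C3: 3C, 1F → 0 + 1 = +1
C4: 3C, 1H → 0 − 1 = -1
C5: 3C, 1H → 0 − 1 = -1
C6: 2C, 1H, 1I → 0 − 1 + 1 = 0
2 carbons (C4, C5) meet the condition.

2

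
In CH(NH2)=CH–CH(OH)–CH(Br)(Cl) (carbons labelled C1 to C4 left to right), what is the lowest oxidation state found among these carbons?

Bonds to more-electronegative neighbours contribute +1 each, bonds to H or metals contribute −1 each, and C–C bonds contribute 0. Tallying each carbon:
C1: 2C, 1H, 1N → 0 − 1 + 1 = 0
C2: 3C, 1H → 0 − 1 = -1
C3: 2C, 1H, 1O → 0 − 1 + 1 = 0
C4: 1C, 1H, 1Cl, 1Br → 0 − 1 + 1 + 1 = +1
The lowest value is -1.

-1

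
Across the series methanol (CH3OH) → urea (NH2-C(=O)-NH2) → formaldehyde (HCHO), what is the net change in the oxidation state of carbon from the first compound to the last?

Carbon oxidation states along the series — methanol: -2, urea: +4, formaldehyde: 0.
Net change = 0 − (-2) = +2.

+2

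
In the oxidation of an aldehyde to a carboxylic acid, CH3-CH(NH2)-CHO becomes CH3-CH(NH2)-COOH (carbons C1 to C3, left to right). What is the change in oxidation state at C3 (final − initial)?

Before: C3 has 1 bond to C, 1 bond to H, 2 bonds to O → oxidation state +1.
After: C3 has 1 bond to C, 3 bonds to O → oxidation state +3.
Δ = +3 − (+1) = +2, so this is an oxidation at C3.

+2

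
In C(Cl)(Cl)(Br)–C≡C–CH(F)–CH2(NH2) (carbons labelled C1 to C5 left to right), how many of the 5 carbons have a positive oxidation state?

Tallying each carbon's bonds:
C1: 1C, 2Cl, 1Br → 0 + 2 + 1 = +3
C2: 4C → 0 = 0
C3: 4C → 0 = 0
C4: 2C, 1H, 1F → 0 − 1 + 1 = 0
C5: 1C, 2H, 1N → 0 − 2 + 1 = -1
1 carbon (C1) meets the condition.

1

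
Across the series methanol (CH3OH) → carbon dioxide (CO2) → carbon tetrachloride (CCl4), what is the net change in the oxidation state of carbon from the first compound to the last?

+6

Carbon oxidation states along the series — methanol: -2, carbon dioxide: +4, carbon tetrachloride: +4.
Net change = +4 − (-2) = +6.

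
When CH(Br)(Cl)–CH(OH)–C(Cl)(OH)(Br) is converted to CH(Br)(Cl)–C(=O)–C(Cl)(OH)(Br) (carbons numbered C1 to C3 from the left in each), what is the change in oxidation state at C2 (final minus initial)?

Before: C2 has 2 bonds to C, 1 bond to H, 1 bond to O → oxidation state 0.
After: C2 has 2 bonds to C, 2 bonds to O → oxidation state +2.
Δ = +2 − (0) = +2, so this is an oxidation at C2.

+2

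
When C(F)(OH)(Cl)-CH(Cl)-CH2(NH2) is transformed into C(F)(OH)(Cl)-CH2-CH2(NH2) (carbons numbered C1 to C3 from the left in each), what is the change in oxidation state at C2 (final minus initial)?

-2

Before: C2 has 2 bonds to C, 1 bond to H, 1 bond to Cl → oxidation state 0.
After: C2 has 2 bonds to C, 2 bonds to H → oxidation state -2.
Δ = -2 − (0) = -2, so this is a reduction at C2.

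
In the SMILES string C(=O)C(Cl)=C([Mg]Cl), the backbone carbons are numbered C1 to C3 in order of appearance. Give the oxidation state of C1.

Each bond to a more electronegative atom (O, N, halogen) counts +1, each bond to a less electronegative atom (H, metal, B, Si) counts −1, and each C–C bond counts 0.
C1 has one bond to C (0), one bond to H (-1), a double bond to O (2×+1 = +2).
Oxidation state = 0 − 1 + 2 = +1.

+1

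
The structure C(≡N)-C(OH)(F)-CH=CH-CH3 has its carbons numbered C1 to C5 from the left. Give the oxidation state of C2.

+2

Each bond to a more electronegative atom (O, N, halogen) counts +1, each bond to a less electronegative atom (H, metal, B, Si) counts −1, and each C–C bond counts 0.
C2 has one bond to C (0), one bond to C (0), one bond to O (+1), one bond to F (+1).
Oxidation state = 0 + 0 + 1 + 1 = +2.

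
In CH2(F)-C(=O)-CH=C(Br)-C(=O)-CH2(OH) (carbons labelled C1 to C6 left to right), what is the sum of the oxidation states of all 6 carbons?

+2

Tallying each carbon's bonds:
C1: 1C, 2H, 1F → 0 − 2 + 1 = -1
C2: 2C, 2O → 0 + 2 = +2
C3: 3C, 1H → 0 − 1 = -1
C4: 3C, 1Br → 0 + 1 = +1
C5: 2C, 2O → 0 + 2 = +2
C6: 1C, 2H, 1O → 0 − 2 + 1 = -1
Sum = -1 + 2 − 1 + 1 + 2 − 1 = +2.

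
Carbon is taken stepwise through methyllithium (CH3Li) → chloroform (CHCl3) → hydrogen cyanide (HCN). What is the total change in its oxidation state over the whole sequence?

Carbon oxidation states along the series — methyllithium: -4, chloroform: +2, hydrogen cyanide: +2.
Net change = +2 − (-4) = +6.

+6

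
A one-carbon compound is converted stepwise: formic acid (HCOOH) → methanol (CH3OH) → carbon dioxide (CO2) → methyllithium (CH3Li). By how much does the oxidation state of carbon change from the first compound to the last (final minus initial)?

-6

Carbon oxidation states along the series — formic acid: +2, methanol: -2, carbon dioxide: +4, methyllithium: -4.
Net change = -4 − (+2) = -6.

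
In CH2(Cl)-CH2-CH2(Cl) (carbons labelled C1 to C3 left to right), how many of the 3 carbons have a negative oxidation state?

Each bond to a more electronegative atom (O, N, halogen) counts +1, each bond to a less electronegative atom (H, metal, B, Si) counts −1, and each C–C bond counts 0. Tallying each carbon:
C1: 1C, 2H, 1Cl → 0 − 2 + 1 = -1
C2: 2C, 2H → 0 − 2 = -2
C3: 1C, 2H, 1Cl → 0 − 2 + 1 = -1
3 carbons (C1, C2, C3) meet the condition.

3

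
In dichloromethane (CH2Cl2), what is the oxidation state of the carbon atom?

0

The carbon has one bond to H (-1), one bond to H (-1), one bond to Cl (+1), one bond to Cl (+1).
Oxidation state = -1 − 1 + 1 + 1 = 0.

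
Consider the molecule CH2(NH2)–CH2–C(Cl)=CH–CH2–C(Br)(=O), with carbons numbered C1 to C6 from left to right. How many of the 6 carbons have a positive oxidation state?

2

Count +1 for every bond to an atom more electronegative than carbon and −1 for every bond to one less electronegative; C–C bonds are 0. Tallying each carbon:
C1: 1C, 2H, 1N → 0 − 2 + 1 = -1
C2: 2C, 2H → 0 − 2 = -2
C3: 3C, 1Cl → 0 + 1 = +1
C4: 3C, 1H → 0 − 1 = -1
C5: 2C, 2H → 0 − 2 = -2
C6: 1C, 2O, 1Br → 0 + 2 + 1 = +3
2 carbons (C3, C6) meet the condition.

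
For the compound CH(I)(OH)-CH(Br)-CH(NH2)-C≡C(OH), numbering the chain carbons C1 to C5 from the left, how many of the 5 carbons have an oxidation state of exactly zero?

Tallying each carbon's bonds:
C1: 1C, 1H, 1O, 1I → 0 − 1 + 1 + 1 = +1
C2: 2C, 1H, 1Br → 0 − 1 + 1 = 0
C3: 2C, 1H, 1N → 0 − 1 + 1 = 0
C4: 4C → 0 = 0
C5: 3C, 1O → 0 + 1 = +1
3 carbons (C2, C3, C4) meet the condition.

3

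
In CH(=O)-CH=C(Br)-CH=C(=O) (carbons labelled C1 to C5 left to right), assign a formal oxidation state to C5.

+2

Bonds to more-electronegative neighbours contribute +1 each, bonds to H or metals contribute −1 each, and C–C bonds contribute 0.
C5 has a double bond to C (2×0 = 0), a double bond to O (2×+1 = +2).
Oxidation state = 0 + 2 = +2.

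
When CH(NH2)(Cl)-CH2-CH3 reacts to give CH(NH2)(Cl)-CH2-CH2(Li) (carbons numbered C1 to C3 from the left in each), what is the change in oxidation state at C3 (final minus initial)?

Before: C3 has 1 bond to C, 3 bonds to H → oxidation state -3.
After: C3 has 1 bond to C, 2 bonds to H, 1 bond to Li → oxidation state -3.
Δ = -3 − (-3) = 0, so no net redox change at C3.

0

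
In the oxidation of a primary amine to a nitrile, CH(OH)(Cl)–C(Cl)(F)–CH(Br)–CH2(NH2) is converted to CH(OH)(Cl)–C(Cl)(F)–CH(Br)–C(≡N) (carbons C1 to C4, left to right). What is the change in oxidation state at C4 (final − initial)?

Before: C4 has 1 bond to C, 2 bonds to H, 1 bond to N → oxidation state -1.
After: C4 has 1 bond to C, 3 bonds to N → oxidation state +3.
Δ = +3 − (-1) = +4, so this is an oxidation at C4.

+4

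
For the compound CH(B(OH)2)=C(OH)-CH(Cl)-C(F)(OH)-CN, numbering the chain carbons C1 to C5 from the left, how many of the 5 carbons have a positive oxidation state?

3

Tallying each carbon's bonds:
C1: 2C, 1H, 1B → 0 − 1 − 1 = -2
C2: 3C, 1O → 0 + 1 = +1
C3: 2C, 1H, 1Cl → 0 − 1 + 1 = 0
C4: 2C, 1O, 1F → 0 + 1 + 1 = +2
C5: 1C, 3N → 0 + 3 = +3
3 carbons (C2, C4, C5) meet the condition.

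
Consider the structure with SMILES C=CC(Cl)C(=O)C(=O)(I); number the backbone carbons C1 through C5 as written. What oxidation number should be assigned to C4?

+2

C4 has one bond to C (0), one bond to C (0), a double bond to O (2×+1 = +2).
Oxidation state = 0 + 0 + 2 = +2.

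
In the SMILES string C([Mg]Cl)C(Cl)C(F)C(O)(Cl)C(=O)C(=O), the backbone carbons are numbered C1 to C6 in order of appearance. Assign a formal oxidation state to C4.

C4 has one bond to C (0), one bond to C (0), one bond to O (+1), one bond to Cl (+1).
Oxidation state = 0 + 0 + 1 + 1 = +2.

+2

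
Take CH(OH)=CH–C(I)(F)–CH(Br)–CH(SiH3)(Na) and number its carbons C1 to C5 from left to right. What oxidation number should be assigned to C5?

C5 has one bond to C (0), one bond to Si (-1), one bond to Na (-1), one bond to H (-1).
Oxidation state = 0 − 1 − 1 − 1 = -3.

-3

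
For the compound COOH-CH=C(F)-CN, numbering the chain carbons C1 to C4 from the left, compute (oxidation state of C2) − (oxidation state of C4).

-4

C2: 3C, 1H → 0 − 1 = -1
C4: 1C, 3N → 0 + 3 = +3
Difference: -1 − (+3) = -4.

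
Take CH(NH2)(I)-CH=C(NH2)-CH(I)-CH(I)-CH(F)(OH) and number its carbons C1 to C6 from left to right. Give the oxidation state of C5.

0

C5 has one bond to C (0), one bond to C (0), one bond to H (-1), one bond to I (+1).
Oxidation state = 0 + 0 − 1 + 1 = 0.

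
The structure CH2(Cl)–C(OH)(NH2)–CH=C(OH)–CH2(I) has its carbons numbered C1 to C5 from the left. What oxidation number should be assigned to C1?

-1

Assign +1 per bond to O/N/halogen, −1 per bond to H or an electropositive element, and 0 per bond to carbon.
C1 has one bond to C (0), one bond to H (-1), one bond to H (-1), one bond to Cl (+1).
Oxidation state = 0 − 1 − 1 + 1 = -1.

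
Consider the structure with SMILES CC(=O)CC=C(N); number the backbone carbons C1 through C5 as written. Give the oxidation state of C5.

C5 has a double bond to C (2×0 = 0), one bond to H (-1), one bond to N (+1).
Oxidation state = 0 − 1 + 1 = 0.

0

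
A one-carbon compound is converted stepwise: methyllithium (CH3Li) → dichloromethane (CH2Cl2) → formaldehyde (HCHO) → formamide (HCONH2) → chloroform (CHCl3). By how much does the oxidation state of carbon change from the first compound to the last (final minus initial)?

+6

Carbon oxidation states along the series — methyllithium: -4, dichloromethane: 0, formaldehyde: 0, formamide: +2, chloroform: +2.
Net change = +2 − (-4) = +6.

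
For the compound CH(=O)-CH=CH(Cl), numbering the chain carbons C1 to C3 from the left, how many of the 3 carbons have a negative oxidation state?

1

Count +1 for every bond to an atom more electronegative than carbon and −1 for every bond to one less electronegative; C–C bonds are 0. Tallying each carbon:
C1: 1C, 1H, 2O → 0 − 1 + 2 = +1
C2: 3C, 1H → 0 − 1 = -1
C3: 2C, 1H, 1Cl → 0 − 1 + 1 = 0
1 carbon (C2) meets the condition.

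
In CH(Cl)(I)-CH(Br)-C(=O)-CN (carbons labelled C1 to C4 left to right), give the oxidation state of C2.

0

Assign +1 per bond to O/N/halogen, −1 per bond to H or an electropositive element, and 0 per bond to carbon.
C2 has one bond to C (0), one bond to C (0), one bond to Br (+1), one bond to H (-1).
Oxidation state = 0 + 0 + 1 − 1 = 0.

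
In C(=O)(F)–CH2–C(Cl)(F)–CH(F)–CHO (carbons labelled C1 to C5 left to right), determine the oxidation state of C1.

Bonds to more-electronegative neighbours contribute +1 each, bonds to H or metals contribute −1 each, and C–C bonds contribute 0.
C1 has one bond to C (0), a double bond to O (2×+1 = +2), one bond to F (+1).
Oxidation state = 0 + 2 + 1 = +3.

+3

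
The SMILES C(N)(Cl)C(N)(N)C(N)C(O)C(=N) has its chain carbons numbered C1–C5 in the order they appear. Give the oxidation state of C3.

0

Assign +1 per bond to O/N/halogen, −1 per bond to H or an electropositive element, and 0 per bond to carbon.
C3 has one bond to C (0), one bond to C (0), one bond to N (+1), one bond to H (-1).
Oxidation state = 0 + 0 + 1 − 1 = 0.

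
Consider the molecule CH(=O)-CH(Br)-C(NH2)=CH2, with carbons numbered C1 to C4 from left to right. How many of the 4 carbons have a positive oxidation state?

2

Assign +1 per bond to O/N/halogen, −1 per bond to H or an electropositive element, and 0 per bond to carbon. Tallying each carbon:
C1: 1C, 1H, 2O → 0 − 1 + 2 = +1
C2: 2C, 1H, 1Br → 0 − 1 + 1 = 0
C3: 3C, 1N → 0 + 1 = +1
C4: 2C, 2H → 0 − 2 = -2
2 carbons (C1, C3) meet the condition.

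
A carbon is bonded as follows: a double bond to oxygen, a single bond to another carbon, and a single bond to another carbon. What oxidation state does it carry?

+2

Assign +1 per bond to O/N/halogen, −1 per bond to H or an electropositive element, and 0 per bond to carbon.
The carbon has one bond to C (0), one bond to C (0), a double bond to O (2×+1 = +2).
Oxidation state = 0 + 0 + 2 = +2.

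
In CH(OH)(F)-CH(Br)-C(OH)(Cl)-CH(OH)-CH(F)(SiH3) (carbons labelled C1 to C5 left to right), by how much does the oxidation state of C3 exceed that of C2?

+2

C3: 2C, 1O, 1Cl → 0 + 1 + 1 = +2
C2: 2C, 1H, 1Br → 0 − 1 + 1 = 0
Difference: +2 − (0) = +2.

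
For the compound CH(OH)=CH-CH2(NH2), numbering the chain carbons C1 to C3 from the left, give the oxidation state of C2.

Assign +1 per bond to O/N/halogen, −1 per bond to H or an electropositive element, and 0 per bond to carbon.
C2 has a double bond to C (2×0 = 0), one bond to C (0), one bond to H (-1).
Oxidation state = 0 + 0 − 1 = -1.

-1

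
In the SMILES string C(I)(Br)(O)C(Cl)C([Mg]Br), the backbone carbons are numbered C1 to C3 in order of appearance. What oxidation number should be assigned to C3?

Count +1 for every bond to an atom more electronegative than carbon and −1 for every bond to one less electronegative; C–C bonds are 0.
C3 has one bond to C (0), one bond to H (-1), one bond to Mg (-1), one bond to H (-1).
Oxidation state = 0 − 1 − 1 − 1 = -3.

-3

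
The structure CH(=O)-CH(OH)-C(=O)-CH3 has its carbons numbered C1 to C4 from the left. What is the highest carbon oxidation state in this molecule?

Bonds to more-electronegative neighbours contribute +1 each, bonds to H or metals contribute −1 each, and C–C bonds contribute 0. Tallying each carbon:
C1: 1C, 1H, 2O → 0 − 1 + 2 = +1
C2: 2C, 1H, 1O → 0 − 1 + 1 = 0
C3: 2C, 2O → 0 + 2 = +2
C4: 1C, 3H → 0 − 3 = -3
The highest value is +2.

+2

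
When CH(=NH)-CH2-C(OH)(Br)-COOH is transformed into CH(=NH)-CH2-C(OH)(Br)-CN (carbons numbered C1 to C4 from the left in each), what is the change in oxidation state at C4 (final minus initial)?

0

Before: C4 has 1 bond to C, 3 bonds to O → oxidation state +3.
After: C4 has 1 bond to C, 3 bonds to N → oxidation state +3.
Δ = +3 − (+3) = 0, so no net redox change at C4.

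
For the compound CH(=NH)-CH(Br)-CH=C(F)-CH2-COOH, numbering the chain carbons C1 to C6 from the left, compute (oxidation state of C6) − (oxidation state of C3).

+4

C6: 1C, 3O → 0 + 3 = +3
C3: 3C, 1H → 0 − 1 = -1
Difference: +3 − (-1) = +4.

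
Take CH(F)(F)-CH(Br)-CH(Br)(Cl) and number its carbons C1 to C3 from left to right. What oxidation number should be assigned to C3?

+1

C3 has one bond to C (0), one bond to Br (+1), one bond to H (-1), one bond to Cl (+1).
Oxidation state = 0 + 1 − 1 + 1 = +1.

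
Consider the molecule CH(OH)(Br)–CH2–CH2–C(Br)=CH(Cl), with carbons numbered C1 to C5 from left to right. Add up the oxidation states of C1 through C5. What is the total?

Each bond to a more electronegative atom (O, N, halogen) counts +1, each bond to a less electronegative atom (H, metal, B, Si) counts −1, and each C–C bond counts 0. Tallying each carbon:
C1: 1C, 1H, 1O, 1Br → 0 − 1 + 1 + 1 = +1
C2: 2C, 2H → 0 − 2 = -2
C3: 2C, 2H → 0 − 2 = -2
C4: 3C, 1Br → 0 + 1 = +1
C5: 2C, 1H, 1Cl → 0 − 1 + 1 = 0
Sum = +1 − 2 − 2 + 1 + 0 = -2.

-2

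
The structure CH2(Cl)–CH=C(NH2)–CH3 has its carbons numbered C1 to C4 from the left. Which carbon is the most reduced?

C4

Assign +1 per bond to O/N/halogen, −1 per bond to H or an electropositive element, and 0 per bond to carbon. Tallying each carbon:
C1: 1C, 2H, 1Cl → 0 − 2 + 1 = -1
C2: 3C, 1H → 0 − 1 = -1
C3: 3C, 1N → 0 + 1 = +1
C4: 1C, 3H → 0 − 3 = -3
The most reduced carbon is C4 at -3.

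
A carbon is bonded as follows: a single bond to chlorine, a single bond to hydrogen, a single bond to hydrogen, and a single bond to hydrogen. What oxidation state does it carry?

The carbon has one bond to H (-1), one bond to Cl (+1), one bond to H (-1), one bond to H (-1).
Oxidation state = -1 + 1 − 1 − 1 = -2.

-2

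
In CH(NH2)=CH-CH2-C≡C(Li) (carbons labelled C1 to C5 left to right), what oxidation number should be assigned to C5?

-1

Bonds to more-electronegative neighbours contribute +1 each, bonds to H or metals contribute −1 each, and C–C bonds contribute 0.
C5 has a triple bond to C (3×0 = 0), one bond to Li (-1).
Oxidation state = 0 − 1 = -1.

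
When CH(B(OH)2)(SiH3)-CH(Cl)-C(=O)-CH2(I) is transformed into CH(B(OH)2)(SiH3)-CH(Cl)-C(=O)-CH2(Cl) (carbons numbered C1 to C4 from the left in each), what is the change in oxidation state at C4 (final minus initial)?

Before: C4 has 1 bond to C, 2 bonds to H, 1 bond to I → oxidation state -1.
After: C4 has 1 bond to C, 2 bonds to H, 1 bond to Cl → oxidation state -1.
Δ = -1 − (-1) = 0, so no net redox change at C4.

0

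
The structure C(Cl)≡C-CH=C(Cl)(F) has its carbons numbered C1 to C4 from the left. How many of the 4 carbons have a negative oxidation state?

1

Count +1 for every bond to an atom more electronegative than carbon and −1 for every bond to one less electronegative; C–C bonds are 0. Tallying each carbon:
C1: 3C, 1Cl → 0 + 1 = +1
C2: 4C → 0 = 0
C3: 3C, 1H → 0 − 1 = -1
C4: 2C, 1F, 1Cl → 0 + 1 + 1 = +2
1 carbon (C3) meets the condition.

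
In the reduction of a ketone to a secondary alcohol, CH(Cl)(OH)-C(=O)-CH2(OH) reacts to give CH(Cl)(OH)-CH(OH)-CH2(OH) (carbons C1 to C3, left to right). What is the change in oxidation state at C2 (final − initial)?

Before: C2 has 2 bonds to C, 2 bonds to O → oxidation state +2.
After: C2 has 2 bonds to C, 1 bond to H, 1 bond to O → oxidation state 0.
Δ = 0 − (+2) = -2, so this is a reduction at C2.

-2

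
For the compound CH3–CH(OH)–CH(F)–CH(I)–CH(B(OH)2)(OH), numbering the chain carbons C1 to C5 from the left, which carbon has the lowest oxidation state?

Each bond to a more electronegative atom (O, N, halogen) counts +1, each bond to a less electronegative atom (H, metal, B, Si) counts −1, and each C–C bond counts 0. Tallying each carbon:
C1: 1C, 3H → 0 − 3 = -3
C2: 2C, 1H, 1O → 0 − 1 + 1 = 0
C3: 2C, 1H, 1F → 0 − 1 + 1 = 0
C4: 2C, 1H, 1I → 0 − 1 + 1 = 0
C5: 1C, 1H, 1O, 1B → 0 − 1 + 1 − 1 = -1
The most reduced carbon is C1 at -3.

C1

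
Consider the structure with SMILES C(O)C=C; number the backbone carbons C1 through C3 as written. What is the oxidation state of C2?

C2 has one bond to C (0), a double bond to C (2×0 = 0), one bond to H (-1).
Oxidation state = 0 + 0 − 1 = -1.

-1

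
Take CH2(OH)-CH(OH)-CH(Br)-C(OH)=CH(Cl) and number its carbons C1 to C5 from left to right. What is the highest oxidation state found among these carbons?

Tallying each carbon's bonds:
C1: 1C, 2H, 1O → 0 − 2 + 1 = -1
C2: 2C, 1H, 1O → 0 − 1 + 1 = 0
C3: 2C, 1H, 1Br → 0 − 1 + 1 = 0
C4: 3C, 1O → 0 + 1 = +1
C5: 2C, 1H, 1Cl → 0 − 1 + 1 = 0
The highest value is +1.

+1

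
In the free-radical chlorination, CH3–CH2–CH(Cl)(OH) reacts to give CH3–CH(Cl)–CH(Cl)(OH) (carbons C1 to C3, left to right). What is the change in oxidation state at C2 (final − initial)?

+2

Before: C2 has 2 bonds to C, 2 bonds to H → oxidation state -2.
After: C2 has 2 bonds to C, 1 bond to H, 1 bond to Cl → oxidation state 0.
Δ = 0 − (-2) = +2, so this is an oxidation at C2.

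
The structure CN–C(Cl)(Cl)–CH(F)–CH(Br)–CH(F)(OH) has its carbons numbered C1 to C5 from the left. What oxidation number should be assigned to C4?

Count +1 for every bond to an atom more electronegative than carbon and −1 for every bond to one less electronegative; C–C bonds are 0.
C4 has one bond to C (0), one bond to C (0), one bond to Br (+1), one bond to H (-1).
Oxidation state = 0 + 0 + 1 − 1 = 0.

0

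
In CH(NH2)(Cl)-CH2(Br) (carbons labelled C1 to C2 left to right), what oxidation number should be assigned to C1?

C1 has one bond to C (0), one bond to H (-1), one bond to N (+1), one bond to Cl (+1).
Oxidation state = 0 − 1 + 1 + 1 = +1.

+1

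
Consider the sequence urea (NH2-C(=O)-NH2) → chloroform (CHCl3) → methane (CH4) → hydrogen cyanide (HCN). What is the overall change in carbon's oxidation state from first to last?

Carbon oxidation states along the series — urea: +4, chloroform: +2, methane: -4, hydrogen cyanide: +2.
Net change = +2 − (+4) = -2.

-2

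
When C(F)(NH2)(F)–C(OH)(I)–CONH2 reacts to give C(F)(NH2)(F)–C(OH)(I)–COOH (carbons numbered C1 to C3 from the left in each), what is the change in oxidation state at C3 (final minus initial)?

Before: C3 has 1 bond to C, 2 bonds to O, 1 bond to N → oxidation state +3.
After: C3 has 1 bond to C, 3 bonds to O → oxidation state +3.
Δ = +3 − (+3) = 0, so no net redox change at C3.

0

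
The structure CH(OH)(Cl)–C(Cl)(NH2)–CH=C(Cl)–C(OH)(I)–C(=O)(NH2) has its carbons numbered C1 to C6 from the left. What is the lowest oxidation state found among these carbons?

Bonds to more-electronegative neighbours contribute +1 each, bonds to H or metals contribute −1 each, and C–C bonds contribute 0. Tallying each carbon:
C1: 1C, 1H, 1O, 1Cl → 0 − 1 + 1 + 1 = +1
C2: 2C, 1N, 1Cl → 0 + 1 + 1 = +2
C3: 3C, 1H → 0 − 1 = -1
C4: 3C, 1Cl → 0 + 1 = +1
C5: 2C, 1O, 1I → 0 + 1 + 1 = +2
C6: 1C, 2O, 1N → 0 + 2 + 1 = +3
The lowest value is -1.

-1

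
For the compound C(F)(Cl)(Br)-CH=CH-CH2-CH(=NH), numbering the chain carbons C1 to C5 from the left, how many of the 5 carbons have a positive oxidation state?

Count +1 for every bond to an atom more electronegative than carbon and −1 for every bond to one less electronegative; C–C bonds are 0. Tallying each carbon:
C1: 1C, 1F, 1Cl, 1Br → 0 + 1 + 1 + 1 = +3
C2: 3C, 1H → 0 − 1 = -1
C3: 3C, 1H → 0 − 1 = -1
C4: 2C, 2H → 0 − 2 = -2
C5: 1C, 1H, 2N → 0 − 1 + 2 = +1
2 carbons (C1, C5) meet the condition.

2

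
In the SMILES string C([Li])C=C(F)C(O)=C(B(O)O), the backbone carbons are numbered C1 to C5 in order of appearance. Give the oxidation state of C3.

+1

Bonds to more-electronegative neighbours contribute +1 each, bonds to H or metals contribute −1 each, and C–C bonds contribute 0.
C3 has a double bond to C (2×0 = 0), one bond to C (0), one bond to F (+1).
Oxidation state = 0 + 0 + 1 = +1.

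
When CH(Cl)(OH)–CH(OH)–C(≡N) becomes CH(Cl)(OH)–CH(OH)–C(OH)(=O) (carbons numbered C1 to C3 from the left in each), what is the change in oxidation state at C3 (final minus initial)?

0

Before: C3 has 1 bond to C, 3 bonds to N → oxidation state +3.
After: C3 has 1 bond to C, 3 bonds to O → oxidation state +3.
Δ = +3 − (+3) = 0, so no net redox change at C3.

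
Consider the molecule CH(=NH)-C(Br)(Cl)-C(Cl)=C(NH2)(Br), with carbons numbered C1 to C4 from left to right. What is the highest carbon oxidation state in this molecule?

+2

Assign +1 per bond to O/N/halogen, −1 per bond to H or an electropositive element, and 0 per bond to carbon. Tallying each carbon:
C1: 1C, 1H, 2N → 0 − 1 + 2 = +1
C2: 2C, 1Cl, 1Br → 0 + 1 + 1 = +2
C3: 3C, 1Cl → 0 + 1 = +1
C4: 2C, 1N, 1Br → 0 + 1 + 1 = +2
The highest value is +2.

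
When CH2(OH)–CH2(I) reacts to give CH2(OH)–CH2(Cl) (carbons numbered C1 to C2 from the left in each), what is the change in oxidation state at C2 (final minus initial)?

0

Before: C2 has 1 bond to C, 2 bonds to H, 1 bond to I → oxidation state -1.
After: C2 has 1 bond to C, 2 bonds to H, 1 bond to Cl → oxidation state -1.
Δ = -1 − (-1) = 0, so no net redox change at C2.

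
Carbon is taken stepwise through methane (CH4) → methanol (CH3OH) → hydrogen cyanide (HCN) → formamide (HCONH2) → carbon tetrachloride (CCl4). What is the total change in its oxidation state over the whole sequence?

+8

Carbon oxidation states along the series — methane: -4, methanol: -2, hydrogen cyanide: +2, formamide: +2, carbon tetrachloride: +4.
Net change = +4 − (-4) = +8.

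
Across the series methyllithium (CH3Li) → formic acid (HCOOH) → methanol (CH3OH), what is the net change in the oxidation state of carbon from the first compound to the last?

Carbon oxidation states along the series — methyllithium: -4, formic acid: +2, methanol: -2.
Net change = -2 − (-4) = +2.

+2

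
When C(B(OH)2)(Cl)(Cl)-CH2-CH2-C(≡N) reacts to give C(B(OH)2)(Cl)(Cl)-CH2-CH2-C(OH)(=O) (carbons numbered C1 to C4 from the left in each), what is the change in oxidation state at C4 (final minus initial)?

Before: C4 has 1 bond to C, 3 bonds to N → oxidation state +3.
After: C4 has 1 bond to C, 3 bonds to O → oxidation state +3.
Δ = +3 − (+3) = 0, so no net redox change at C4.

0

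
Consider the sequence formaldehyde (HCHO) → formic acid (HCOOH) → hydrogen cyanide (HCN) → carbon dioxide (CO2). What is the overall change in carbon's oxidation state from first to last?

Carbon oxidation states along the series — formaldehyde: 0, formic acid: +2, hydrogen cyanide: +2, carbon dioxide: +4.
Net change = +4 − (0) = +4.

+4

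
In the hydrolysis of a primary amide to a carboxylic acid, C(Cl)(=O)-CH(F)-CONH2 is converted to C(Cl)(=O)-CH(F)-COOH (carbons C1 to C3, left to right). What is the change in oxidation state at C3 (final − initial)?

Before: C3 has 1 bond to C, 2 bonds to O, 1 bond to N → oxidation state +3.
After: C3 has 1 bond to C, 3 bonds to O → oxidation state +3.
Δ = +3 − (+3) = 0, so no net redox change at C3.

0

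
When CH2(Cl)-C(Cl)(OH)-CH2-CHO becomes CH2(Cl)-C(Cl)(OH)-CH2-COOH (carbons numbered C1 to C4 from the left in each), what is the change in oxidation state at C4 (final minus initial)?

Before: C4 has 1 bond to C, 1 bond to H, 2 bonds to O → oxidation state +1.
After: C4 has 1 bond to C, 3 bonds to O → oxidation state +3.
Δ = +3 − (+1) = +2, so this is an oxidation at C4.

+2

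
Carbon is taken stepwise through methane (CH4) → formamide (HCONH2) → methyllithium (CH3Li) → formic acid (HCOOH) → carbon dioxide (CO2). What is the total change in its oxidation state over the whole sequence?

+8

Carbon oxidation states along the series — methane: -4, formamide: +2, methyllithium: -4, formic acid: +2, carbon dioxide: +4.
Net change = +4 − (-4) = +8.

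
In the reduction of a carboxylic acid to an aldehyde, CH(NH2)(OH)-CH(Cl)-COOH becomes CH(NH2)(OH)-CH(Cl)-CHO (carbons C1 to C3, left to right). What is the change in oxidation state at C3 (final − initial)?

Before: C3 has 1 bond to C, 3 bonds to O → oxidation state +3.
After: C3 has 1 bond to C, 1 bond to H, 2 bonds to O → oxidation state +1.
Δ = +1 − (+3) = -2, so this is a reduction at C3.

-2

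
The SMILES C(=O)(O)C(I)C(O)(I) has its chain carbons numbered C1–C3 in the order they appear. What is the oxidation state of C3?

+1

Each bond to a more electronegative atom (O, N, halogen) counts +1, each bond to a less electronegative atom (H, metal, B, Si) counts −1, and each C–C bond counts 0.
C3 has one bond to C (0), one bond to H (-1), one bond to O (+1), one bond to I (+1).
Oxidation state = 0 − 1 + 1 + 1 = +1.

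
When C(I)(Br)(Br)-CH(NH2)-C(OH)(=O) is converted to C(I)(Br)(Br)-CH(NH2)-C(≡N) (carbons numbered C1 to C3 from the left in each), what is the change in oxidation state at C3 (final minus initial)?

Before: C3 has 1 bond to C, 3 bonds to O → oxidation state +3.
After: C3 has 1 bond to C, 3 bonds to N → oxidation state +3.
Δ = +3 − (+3) = 0, so no net redox change at C3.

0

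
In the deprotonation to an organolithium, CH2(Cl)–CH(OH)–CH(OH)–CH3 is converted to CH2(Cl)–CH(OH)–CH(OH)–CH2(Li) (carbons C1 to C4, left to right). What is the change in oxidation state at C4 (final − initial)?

0

Before: C4 has 1 bond to C, 3 bonds to H → oxidation state -3.
After: C4 has 1 bond to C, 2 bonds to H, 1 bond to Li → oxidation state -3.
Δ = -3 − (-3) = 0, so no net redox change at C4.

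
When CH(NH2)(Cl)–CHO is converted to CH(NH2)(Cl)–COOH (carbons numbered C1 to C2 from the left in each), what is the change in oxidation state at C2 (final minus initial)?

+2

Before: C2 has 1 bond to C, 1 bond to H, 2 bonds to O → oxidation state +1.
After: C2 has 1 bond to C, 3 bonds to O → oxidation state +3.
Δ = +3 − (+1) = +2, so this is an oxidation at C2.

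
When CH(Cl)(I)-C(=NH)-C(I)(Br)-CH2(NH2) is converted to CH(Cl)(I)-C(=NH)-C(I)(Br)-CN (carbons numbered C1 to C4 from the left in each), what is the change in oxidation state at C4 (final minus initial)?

Before: C4 has 1 bond to C, 2 bonds to H, 1 bond to N → oxidation state -1.
After: C4 has 1 bond to C, 3 bonds to N → oxidation state +3.
Δ = +3 − (-1) = +4, so this is an oxidation at C4.

+4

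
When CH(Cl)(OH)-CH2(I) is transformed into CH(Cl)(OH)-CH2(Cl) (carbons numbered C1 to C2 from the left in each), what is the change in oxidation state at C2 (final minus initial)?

0

Before: C2 has 1 bond to C, 2 bonds to H, 1 bond to I → oxidation state -1.
After: C2 has 1 bond to C, 2 bonds to H, 1 bond to Cl → oxidation state -1.
Δ = -1 − (-1) = 0, so no net redox change at C2.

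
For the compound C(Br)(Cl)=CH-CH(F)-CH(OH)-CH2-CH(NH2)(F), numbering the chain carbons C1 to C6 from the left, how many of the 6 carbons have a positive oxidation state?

2

Tallying each carbon's bonds:
C1: 2C, 1Cl, 1Br → 0 + 1 + 1 = +2
C2: 3C, 1H → 0 − 1 = -1
C3: 2C, 1H, 1F → 0 − 1 + 1 = 0
C4: 2C, 1H, 1O → 0 − 1 + 1 = 0
C5: 2C, 2H → 0 − 2 = -2
C6: 1C, 1H, 1N, 1F → 0 − 1 + 1 + 1 = +1
2 carbons (C1, C6) meet the condition.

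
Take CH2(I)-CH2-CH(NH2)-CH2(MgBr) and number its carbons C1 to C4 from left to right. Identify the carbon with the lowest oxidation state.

C4

Tallying each carbon's bonds:
C1: 1C, 2H, 1I → 0 − 2 + 1 = -1
C2: 2C, 2H → 0 − 2 = -2
C3: 2C, 1H, 1N → 0 − 1 + 1 = 0
C4: 1C, 2H, 1Mg → 0 − 2 − 1 = -3
The most reduced carbon is C4 at -3.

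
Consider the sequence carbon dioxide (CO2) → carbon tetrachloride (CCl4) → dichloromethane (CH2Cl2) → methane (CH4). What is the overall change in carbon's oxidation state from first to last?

Carbon oxidation states along the series — carbon dioxide: +4, carbon tetrachloride: +4, dichloromethane: 0, methane: -4.
Net change = -4 − (+4) = -8.

-8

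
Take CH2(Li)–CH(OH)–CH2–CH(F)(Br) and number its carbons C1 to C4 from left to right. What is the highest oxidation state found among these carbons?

+1

Tallying each carbon's bonds:
C1: 1C, 2H, 1Li → 0 − 2 − 1 = -3
C2: 2C, 1H, 1O → 0 − 1 + 1 = 0
C3: 2C, 2H → 0 − 2 = -2
C4: 1C, 1H, 1F, 1Br → 0 − 1 + 1 + 1 = +1
The highest value is +1.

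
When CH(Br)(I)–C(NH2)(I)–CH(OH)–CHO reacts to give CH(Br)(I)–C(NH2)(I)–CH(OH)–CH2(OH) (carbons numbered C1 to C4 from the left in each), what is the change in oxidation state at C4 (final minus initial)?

Before: C4 has 1 bond to C, 1 bond to H, 2 bonds to O → oxidation state +1.
After: C4 has 1 bond to C, 2 bonds to H, 1 bond to O → oxidation state -1.
Δ = -1 − (+1) = -2, so this is a reduction at C4.

-2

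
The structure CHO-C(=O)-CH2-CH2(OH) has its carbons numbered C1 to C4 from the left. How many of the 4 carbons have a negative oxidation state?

Tallying each carbon's bonds:
C1: 1C, 1H, 2O → 0 − 1 + 2 = +1
C2: 2C, 2O → 0 + 2 = +2
C3: 2C, 2H → 0 − 2 = -2
C4: 1C, 2H, 1O → 0 − 2 + 1 = -1
2 carbons (C3, C4) meet the condition.

2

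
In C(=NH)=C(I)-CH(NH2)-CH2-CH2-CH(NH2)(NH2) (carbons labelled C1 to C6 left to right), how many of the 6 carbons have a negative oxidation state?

Assign +1 per bond to O/N/halogen, −1 per bond to H or an electropositive element, and 0 per bond to carbon. Tallying each carbon:
C1: 2C, 2N → 0 + 2 = +2
C2: 3C, 1I → 0 + 1 = +1
C3: 2C, 1H, 1N → 0 − 1 + 1 = 0
C4: 2C, 2H → 0 − 2 = -2
C5: 2C, 2H → 0 − 2 = -2
C6: 1C, 1H, 2N → 0 − 1 + 2 = +1
2 carbons (C4, C5) meet the condition.

2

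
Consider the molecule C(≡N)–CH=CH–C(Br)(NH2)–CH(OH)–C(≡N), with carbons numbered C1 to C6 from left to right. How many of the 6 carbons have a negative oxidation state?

Tallying each carbon's bonds:
C1: 1C, 3N → 0 + 3 = +3
C2: 3C, 1H → 0 − 1 = -1
C3: 3C, 1H → 0 − 1 = -1
C4: 2C, 1N, 1Br → 0 + 1 + 1 = +2
C5: 2C, 1H, 1O → 0 − 1 + 1 = 0
C6: 1C, 3N → 0 + 3 = +3
2 carbons (C2, C3) meet the condition.

2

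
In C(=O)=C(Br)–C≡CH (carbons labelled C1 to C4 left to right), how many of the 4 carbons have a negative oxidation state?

1

Tallying each carbon's bonds:
C1: 2C, 2O → 0 + 2 = +2
C2: 3C, 1Br → 0 + 1 = +1
C3: 4C → 0 = 0
C4: 3C, 1H → 0 − 1 = -1
1 carbon (C4) meets the condition.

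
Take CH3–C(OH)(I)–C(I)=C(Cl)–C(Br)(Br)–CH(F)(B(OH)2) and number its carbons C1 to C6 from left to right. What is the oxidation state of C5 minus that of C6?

C5: 2C, 2Br → 0 + 2 = +2
C6: 1C, 1H, 1F, 1B → 0 − 1 + 1 − 1 = -1
Difference: +2 − (-1) = +3.

+3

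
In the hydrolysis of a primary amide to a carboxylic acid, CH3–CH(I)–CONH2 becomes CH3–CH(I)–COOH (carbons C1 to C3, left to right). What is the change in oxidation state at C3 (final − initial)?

0

Before: C3 has 1 bond to C, 2 bonds to O, 1 bond to N → oxidation state +3.
After: C3 has 1 bond to C, 3 bonds to O → oxidation state +3.
Δ = +3 − (+3) = 0, so no net redox change at C3.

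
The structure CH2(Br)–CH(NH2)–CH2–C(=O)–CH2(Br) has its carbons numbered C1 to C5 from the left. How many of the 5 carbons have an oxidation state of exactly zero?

Count +1 for every bond to an atom more electronegative than carbon and −1 for every bond to one less electronegative; C–C bonds are 0. Tallying each carbon:
C1: 1C, 2H, 1Br → 0 − 2 + 1 = -1
C2: 2C, 1H, 1N → 0 − 1 + 1 = 0
C3: 2C, 2H → 0 − 2 = -2
C4: 2C, 2O → 0 + 2 = +2
C5: 1C, 2H, 1Br → 0 − 2 + 1 = -1
1 carbon (C2) meets the condition.

1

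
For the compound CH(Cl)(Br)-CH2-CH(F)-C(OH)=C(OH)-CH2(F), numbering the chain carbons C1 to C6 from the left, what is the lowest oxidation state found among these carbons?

Tallying each carbon's bonds:
C1: 1C, 1H, 1Cl, 1Br → 0 − 1 + 1 + 1 = +1
C2: 2C, 2H → 0 − 2 = -2
C3: 2C, 1H, 1F → 0 − 1 + 1 = 0
C4: 3C, 1O → 0 + 1 = +1
C5: 3C, 1O → 0 + 1 = +1
C6: 1C, 2H, 1F → 0 − 2 + 1 = -1
The lowest value is -2.

-2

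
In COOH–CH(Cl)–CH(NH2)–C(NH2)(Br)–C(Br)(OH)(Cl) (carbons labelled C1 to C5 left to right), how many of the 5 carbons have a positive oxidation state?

3

Tallying each carbon's bonds:
C1: 1C, 3O → 0 + 3 = +3
C2: 2C, 1H, 1Cl → 0 − 1 + 1 = 0
C3: 2C, 1H, 1N → 0 − 1 + 1 = 0
C4: 2C, 1N, 1Br → 0 + 1 + 1 = +2
C5: 1C, 1O, 1Cl, 1Br → 0 + 1 + 1 + 1 = +3
3 carbons (C1, C4, C5) meet the condition.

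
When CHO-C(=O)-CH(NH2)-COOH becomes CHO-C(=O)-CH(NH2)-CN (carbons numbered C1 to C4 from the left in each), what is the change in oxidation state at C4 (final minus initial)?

0

Before: C4 has 1 bond to C, 3 bonds to O → oxidation state +3.
After: C4 has 1 bond to C, 3 bonds to N → oxidation state +3.
Δ = +3 − (+3) = 0, so no net redox change at C4.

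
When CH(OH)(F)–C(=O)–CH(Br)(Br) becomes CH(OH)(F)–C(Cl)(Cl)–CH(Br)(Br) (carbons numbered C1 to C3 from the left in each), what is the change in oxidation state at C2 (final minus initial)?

Before: C2 has 2 bonds to C, 2 bonds to O → oxidation state +2.
After: C2 has 2 bonds to C, 2 bonds to Cl → oxidation state +2.
Δ = +2 − (+2) = 0, so no net redox change at C2.

0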